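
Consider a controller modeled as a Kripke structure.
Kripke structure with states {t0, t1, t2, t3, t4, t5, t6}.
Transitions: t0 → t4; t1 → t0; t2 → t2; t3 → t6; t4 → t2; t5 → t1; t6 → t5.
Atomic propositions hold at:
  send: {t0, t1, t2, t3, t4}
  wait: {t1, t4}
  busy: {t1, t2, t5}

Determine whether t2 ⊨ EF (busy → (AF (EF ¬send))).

No

Sat(¬send) = {t5, t6}
EF ¬send: least fixpoint, start Z0 = {t5, t6}, add states with some successor in Z. Z1 = {t3, t5, t6}; fixed.
Sat(EF ¬send) = {t3, t5, t6}
AF (EF ¬send): least fixpoint, start Z0 = {t3, t5, t6}, add states with every successor in Z. Already a fixed point.
Sat(AF (EF ¬send)) = {t3, t5, t6}
Sat(busy → (AF (EF ¬send))) = {t0, t3, t4, t5, t6}
EF (busy → (AF (EF ¬send))): least fixpoint, start Z0 = {t0, t3, t4, t5, t6}, add states with some successor in Z. Z1 = {t0, t1, t3, t4, t5, t6}; fixed.
Sat(EF (busy → (AF (EF ¬send)))) = {t0, t1, t3, t4, t5, t6}
t2 ∉ Sat(EF (busy → (AF (EF ¬send)))) = {t0, t1, t3, t4, t5, t6}, so the formula does not hold at t2.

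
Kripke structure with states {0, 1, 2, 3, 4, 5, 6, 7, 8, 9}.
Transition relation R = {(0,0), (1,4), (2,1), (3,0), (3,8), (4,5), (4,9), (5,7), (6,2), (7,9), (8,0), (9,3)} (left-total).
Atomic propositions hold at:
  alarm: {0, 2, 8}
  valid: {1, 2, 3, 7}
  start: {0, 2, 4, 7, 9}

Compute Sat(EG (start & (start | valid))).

Sat(start | valid) = {0, 1, 2, 3, 4, 7, 9}
Sat(start & (start | valid)) = {0, 2, 4, 7, 9}
EG (start & (start | valid)): greatest fixpoint, start Z0 = {0, 2, 4, 7, 9}, keep only states in Sat with some successor in Z. Z1 = {0, 4, 7}; Z2 = {0}; fixed.
Sat(EG (start & (start | valid))) = {0}

{0}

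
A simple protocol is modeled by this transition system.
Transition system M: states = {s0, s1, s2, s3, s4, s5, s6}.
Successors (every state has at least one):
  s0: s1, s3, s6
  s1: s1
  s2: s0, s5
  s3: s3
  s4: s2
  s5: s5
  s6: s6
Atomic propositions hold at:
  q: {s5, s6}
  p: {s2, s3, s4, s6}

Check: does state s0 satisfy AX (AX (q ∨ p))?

Sat(q ∨ p) = {s2, s3, s4, s5, s6}
Sat(AX (q ∨ p)) = {s : every successor in {s2, s3, s4, s5, s6}} = {s3, s4, s5, s6}
Sat(AX (AX (q ∨ p))) = {s : every successor in {s3, s4, s5, s6}} = {s3, s5, s6}
s0 ∉ Sat(AX (AX (q ∨ p))) = {s3, s5, s6}, so the formula does not hold at s0.

No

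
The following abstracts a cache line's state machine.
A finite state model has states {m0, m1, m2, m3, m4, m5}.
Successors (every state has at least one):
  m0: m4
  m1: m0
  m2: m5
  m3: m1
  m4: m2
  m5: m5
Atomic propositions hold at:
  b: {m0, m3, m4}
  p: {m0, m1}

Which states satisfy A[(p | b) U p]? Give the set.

Sat(p | b) = {m0, m1, m3, m4}
A[(p | b) U p]: least fixpoint, start Z0 = Sat(p) = {m0, m1}, add states in Sat(p | b) with every successor in Z. Z1 = {m0, m1, m3}; fixed.
Sat(A[(p | b) U p]) = {m0, m1, m3}

{m0, m1, m3}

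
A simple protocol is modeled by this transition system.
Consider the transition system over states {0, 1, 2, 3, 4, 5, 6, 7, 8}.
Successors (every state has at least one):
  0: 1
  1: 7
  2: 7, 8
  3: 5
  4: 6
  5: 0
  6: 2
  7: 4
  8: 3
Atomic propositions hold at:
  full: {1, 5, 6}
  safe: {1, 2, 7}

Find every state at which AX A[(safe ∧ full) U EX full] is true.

{5, 7, 8}

Sat(safe ∧ full) = {1}
Sat(EX full) = {s : some successor in {1, 5, 6}} = {0, 3, 4}
A[(safe ∧ full) U EX full]: least fixpoint, start Z0 = Sat(EX full) = {0, 3, 4}, add states in Sat(safe ∧ full) with every successor in Z. Already a fixed point.
Sat(A[(safe ∧ full) U EX full]) = {0, 3, 4}
Sat(AX A[(safe ∧ full) U EX full]) = {s : every successor in {0, 3, 4}} = {5, 7, 8}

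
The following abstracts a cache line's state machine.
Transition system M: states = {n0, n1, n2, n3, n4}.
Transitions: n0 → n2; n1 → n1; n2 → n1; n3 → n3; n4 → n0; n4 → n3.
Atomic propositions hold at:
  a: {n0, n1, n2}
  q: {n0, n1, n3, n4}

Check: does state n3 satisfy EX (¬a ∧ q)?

Yes

Sat(¬a) = {n3, n4}
Sat(¬a ∧ q) = {n3, n4}
Sat(EX (¬a ∧ q)) = {s : some successor in {n3, n4}} = {n3, n4}
n3 ∈ Sat(EX (¬a ∧ q)) = {n3, n4}, so the formula holds at n3.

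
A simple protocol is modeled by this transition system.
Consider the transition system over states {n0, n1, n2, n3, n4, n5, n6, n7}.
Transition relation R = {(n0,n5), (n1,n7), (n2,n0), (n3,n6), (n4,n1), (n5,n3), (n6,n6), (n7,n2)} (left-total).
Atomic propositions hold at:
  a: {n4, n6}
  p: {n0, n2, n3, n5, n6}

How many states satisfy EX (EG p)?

EG p: greatest fixpoint, start Z0 = {n0, n2, n3, n5, n6}, keep only states in Sat with some successor in Z. Already a fixed point.
Sat(EG p) = {n0, n2, n3, n5, n6}
Sat(EX (EG p)) = {s : some successor in {n0, n2, n3, n5, n6}} = {n0, n2, n3, n5, n6, n7}
|Sat(EX (EG p))| = |{n0, n2, n3, n5, n6, n7}| = 6.

6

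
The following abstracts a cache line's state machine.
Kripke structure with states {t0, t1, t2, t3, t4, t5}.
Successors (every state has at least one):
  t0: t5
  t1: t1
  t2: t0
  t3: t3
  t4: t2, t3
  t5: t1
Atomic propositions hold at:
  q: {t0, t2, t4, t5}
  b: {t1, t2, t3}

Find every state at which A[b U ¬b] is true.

{t0, t2, t4, t5}

Sat(¬b) = {t0, t4, t5}
A[b U ¬b]: least fixpoint, start Z0 = Sat(¬b) = {t0, t4, t5}, add states in Sat(b) with every successor in Z. Z1 = {t0, t2, t4, t5}; fixed.
Sat(A[b U ¬b]) = {t0, t2, t4, t5}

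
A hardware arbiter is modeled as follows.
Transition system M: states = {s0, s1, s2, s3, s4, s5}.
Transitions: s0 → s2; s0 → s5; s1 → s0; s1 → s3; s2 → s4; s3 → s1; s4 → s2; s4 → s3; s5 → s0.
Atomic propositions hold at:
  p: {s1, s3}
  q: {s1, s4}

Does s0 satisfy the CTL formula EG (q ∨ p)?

No

Sat(q ∨ p) = {s1, s3, s4}
EG (q ∨ p): greatest fixpoint, start Z0 = {s1, s3, s4}, keep only states in Sat with some successor in Z. Already a fixed point.
Sat(EG (q ∨ p)) = {s1, s3, s4}
s0 ∉ Sat(EG (q ∨ p)) = {s1, s3, s4}, so the formula does not hold at s0.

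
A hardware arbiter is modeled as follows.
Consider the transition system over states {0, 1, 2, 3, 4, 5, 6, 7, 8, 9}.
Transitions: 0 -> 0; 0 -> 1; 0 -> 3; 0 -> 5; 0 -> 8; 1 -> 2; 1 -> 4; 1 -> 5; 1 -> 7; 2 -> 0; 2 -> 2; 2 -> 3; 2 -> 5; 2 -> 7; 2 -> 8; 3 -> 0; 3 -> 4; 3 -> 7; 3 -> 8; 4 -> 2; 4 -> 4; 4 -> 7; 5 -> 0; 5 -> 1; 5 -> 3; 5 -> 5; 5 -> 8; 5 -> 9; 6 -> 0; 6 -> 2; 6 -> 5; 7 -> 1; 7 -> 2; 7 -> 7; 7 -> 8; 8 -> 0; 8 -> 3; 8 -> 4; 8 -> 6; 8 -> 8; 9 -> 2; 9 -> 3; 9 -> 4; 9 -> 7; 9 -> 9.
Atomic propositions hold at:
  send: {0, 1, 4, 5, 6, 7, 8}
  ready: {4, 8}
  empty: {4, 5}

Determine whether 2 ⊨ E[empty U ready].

No

E[empty U ready]: least fixpoint, start Z0 = Sat(ready) = {4, 8}, add states in Sat(empty) with some successor in Z. Z1 = {4, 5, 8}; fixed.
Sat(E[empty U ready]) = {4, 5, 8}
2 ∉ Sat(E[empty U ready]) = {4, 5, 8}, so the formula does not hold at 2.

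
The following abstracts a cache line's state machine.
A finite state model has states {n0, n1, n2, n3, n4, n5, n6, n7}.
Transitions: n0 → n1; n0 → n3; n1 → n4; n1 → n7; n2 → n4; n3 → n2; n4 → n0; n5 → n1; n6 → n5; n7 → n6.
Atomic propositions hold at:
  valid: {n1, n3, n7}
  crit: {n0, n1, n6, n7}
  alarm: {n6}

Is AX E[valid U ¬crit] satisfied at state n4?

No

Sat(¬crit) = {n2, n3, n4, n5}
E[valid U ¬crit]: least fixpoint, start Z0 = Sat(¬crit) = {n2, n3, n4, n5}, add states in Sat(valid) with some successor in Z. Z1 = {n1, n2, n3, n4, n5}; fixed.
Sat(E[valid U ¬crit]) = {n1, n2, n3, n4, n5}
Sat(AX E[valid U ¬crit]) = {s : every successor in {n1, n2, n3, n4, n5}} = {n0, n2, n3, n5, n6}
n4 ∉ Sat(AX E[valid U ¬crit]) = {n0, n2, n3, n5, n6}, so the formula does not hold at n4.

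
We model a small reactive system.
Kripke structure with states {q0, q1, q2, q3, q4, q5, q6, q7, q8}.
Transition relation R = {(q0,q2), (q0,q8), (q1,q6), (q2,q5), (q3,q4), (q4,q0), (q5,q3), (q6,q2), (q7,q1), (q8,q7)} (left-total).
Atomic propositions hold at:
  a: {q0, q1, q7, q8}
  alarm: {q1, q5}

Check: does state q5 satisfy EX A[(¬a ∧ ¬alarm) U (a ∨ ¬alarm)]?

Sat(¬a) = {q2, q3, q4, q5, q6}
Sat(¬alarm) = {q0, q2, q3, q4, q6, q7, q8}
Sat(¬a ∧ ¬alarm) = {q2, q3, q4, q6}
Sat(a ∨ ¬alarm) = {q0, q1, q2, q3, q4, q6, q7, q8}
A[(¬a ∧ ¬alarm) U (a ∨ ¬alarm)]: least fixpoint, start Z0 = Sat((a ∨ ¬alarm)) = {q0, q1, q2, q3, q4, q6, q7, q8}, add states in Sat(¬a ∧ ¬alarm) with every successor in Z. Already a fixed point.
Sat(A[(¬a ∧ ¬alarm) U (a ∨ ¬alarm)]) = {q0, q1, q2, q3, q4, q6, q7, q8}
Sat(EX A[(¬a ∧ ¬alarm) U (a ∨ ¬alarm)]) = {s : some successor in {q0, q1, q2, q3, q4, q6, q7, q8}} = {q0, q1, q3, q4, q5, q6, q7, q8}
q5 ∈ Sat(EX A[(¬a ∧ ¬alarm) U (a ∨ ¬alarm)]) = {q0, q1, q3, q4, q5, q6, q7, q8}, so the formula holds at q5.

Yes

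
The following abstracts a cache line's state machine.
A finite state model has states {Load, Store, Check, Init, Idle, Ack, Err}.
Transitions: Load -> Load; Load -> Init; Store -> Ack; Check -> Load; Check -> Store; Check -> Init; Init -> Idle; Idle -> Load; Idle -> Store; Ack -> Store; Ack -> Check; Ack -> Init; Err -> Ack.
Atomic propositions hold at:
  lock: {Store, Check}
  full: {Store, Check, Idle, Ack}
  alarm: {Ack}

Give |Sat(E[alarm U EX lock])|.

3

Sat(EX lock) = {s : some successor in {Store, Check}} = {Check, Idle, Ack}
E[alarm U EX lock]: least fixpoint, start Z0 = Sat(EX lock) = {Check, Idle, Ack}, add states in Sat(alarm) with some successor in Z. Already a fixed point.
Sat(E[alarm U EX lock]) = {Check, Idle, Ack}
|Sat(E[alarm U EX lock])| = |{Check, Idle, Ack}| = 3.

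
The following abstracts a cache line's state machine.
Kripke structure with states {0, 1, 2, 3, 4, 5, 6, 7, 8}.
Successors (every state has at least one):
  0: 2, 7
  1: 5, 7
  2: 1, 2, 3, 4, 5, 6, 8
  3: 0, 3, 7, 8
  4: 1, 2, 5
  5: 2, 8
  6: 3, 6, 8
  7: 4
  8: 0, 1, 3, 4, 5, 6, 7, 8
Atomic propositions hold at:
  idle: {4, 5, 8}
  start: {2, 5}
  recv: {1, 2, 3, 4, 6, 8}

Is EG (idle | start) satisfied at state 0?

No

Sat(idle | start) = {2, 4, 5, 8}
EG (idle | start): greatest fixpoint, start Z0 = {2, 4, 5, 8}, keep only states in Sat with some successor in Z. Already a fixed point.
Sat(EG (idle | start)) = {2, 4, 5, 8}
0 ∉ Sat(EG (idle | start)) = {2, 4, 5, 8}, so the formula does not hold at 0.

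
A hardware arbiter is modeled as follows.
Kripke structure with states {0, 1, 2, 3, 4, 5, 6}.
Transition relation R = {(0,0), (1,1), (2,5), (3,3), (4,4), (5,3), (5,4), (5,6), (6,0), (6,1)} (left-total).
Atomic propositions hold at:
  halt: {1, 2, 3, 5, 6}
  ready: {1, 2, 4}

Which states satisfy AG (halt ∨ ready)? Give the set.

{1, 3, 4}

Sat(halt ∨ ready) = {1, 2, 3, 4, 5, 6}
AG (halt ∨ ready): greatest fixpoint, start Z0 = {1, 2, 3, 4, 5, 6}, keep only states in Sat with every successor in Z. Z1 = {1, 2, 3, 4, 5}; Z2 = {1, 2, 3, 4}; Z3 = {1, 3, 4}; fixed.
Sat(AG (halt ∨ ready)) = {1, 3, 4}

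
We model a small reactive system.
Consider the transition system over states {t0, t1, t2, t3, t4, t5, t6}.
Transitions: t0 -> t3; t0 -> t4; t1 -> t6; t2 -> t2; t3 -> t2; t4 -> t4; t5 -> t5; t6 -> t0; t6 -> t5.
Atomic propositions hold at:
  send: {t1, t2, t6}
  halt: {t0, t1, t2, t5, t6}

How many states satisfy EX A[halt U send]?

A[halt U send]: least fixpoint, start Z0 = Sat(send) = {t1, t2, t6}, add states in Sat(halt) with every successor in Z. Already a fixed point.
Sat(A[halt U send]) = {t1, t2, t6}
Sat(EX A[halt U send]) = {s : some successor in {t1, t2, t6}} = {t1, t2, t3}
|Sat(EX A[halt U send])| = |{t1, t2, t3}| = 3.

3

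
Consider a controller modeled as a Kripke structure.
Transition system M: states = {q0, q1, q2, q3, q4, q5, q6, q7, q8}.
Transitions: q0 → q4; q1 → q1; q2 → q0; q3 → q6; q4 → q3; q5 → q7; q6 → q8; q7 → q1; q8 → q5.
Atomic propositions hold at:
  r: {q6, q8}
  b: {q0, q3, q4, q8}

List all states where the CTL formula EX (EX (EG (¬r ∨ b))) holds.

{q1, q3, q5, q6, q7, q8}

Sat(¬r) = {q0, q1, q2, q3, q4, q5, q7}
Sat(¬r ∨ b) = {q0, q1, q2, q3, q4, q5, q7, q8}
EG (¬r ∨ b): greatest fixpoint, start Z0 = {q0, q1, q2, q3, q4, q5, q7, q8}, keep only states in Sat with some successor in Z. Z1 = {q0, q1, q2, q4, q5, q7, q8}; Z2 = {q0, q1, q2, q5, q7, q8}; Z3 = {q1, q2, q5, q7, q8}; Z4 = {q1, q5, q7, q8}; fixed.
Sat(EG (¬r ∨ b)) = {q1, q5, q7, q8}
Sat(EX (EG (¬r ∨ b))) = {s : some successor in {q1, q5, q7, q8}} = {q1, q5, q6, q7, q8}
Sat(EX (EX (EG (¬r ∨ b)))) = {s : some successor in {q1, q5, q6, q7, q8}} = {q1, q3, q5, q6, q7, q8}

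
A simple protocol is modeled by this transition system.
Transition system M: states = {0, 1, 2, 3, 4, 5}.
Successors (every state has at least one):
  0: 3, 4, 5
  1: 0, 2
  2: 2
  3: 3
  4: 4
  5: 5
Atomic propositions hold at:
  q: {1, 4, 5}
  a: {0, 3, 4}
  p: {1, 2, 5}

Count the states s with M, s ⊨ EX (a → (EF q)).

5

EF q: least fixpoint, start Z0 = {1, 4, 5}, add states with some successor in Z. Z1 = {0, 1, 4, 5}; fixed.
Sat(EF q) = {0, 1, 4, 5}
Sat(a → (EF q)) = {0, 1, 2, 4, 5}
Sat(EX (a → (EF q))) = {s : some successor in {0, 1, 2, 4, 5}} = {0, 1, 2, 4, 5}
|Sat(EX (a → (EF q)))| = |{0, 1, 2, 4, 5}| = 5.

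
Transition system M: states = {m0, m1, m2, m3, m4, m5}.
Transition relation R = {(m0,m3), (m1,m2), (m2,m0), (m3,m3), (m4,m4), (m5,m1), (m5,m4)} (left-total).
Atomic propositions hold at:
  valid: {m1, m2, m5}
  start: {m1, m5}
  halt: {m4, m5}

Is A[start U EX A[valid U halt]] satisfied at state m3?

No

A[valid U halt]: least fixpoint, start Z0 = Sat(halt) = {m4, m5}, add states in Sat(valid) with every successor in Z. Already a fixed point.
Sat(A[valid U halt]) = {m4, m5}
Sat(EX A[valid U halt]) = {s : some successor in {m4, m5}} = {m4, m5}
A[start U EX A[valid U halt]]: least fixpoint, start Z0 = Sat(EX A[valid U halt]) = {m4, m5}, add states in Sat(start) with every successor in Z. Already a fixed point.
Sat(A[start U EX A[valid U halt]]) = {m4, m5}
m3 ∉ Sat(A[start U EX A[valid U halt]]) = {m4, m5}, so the formula does not hold at m3.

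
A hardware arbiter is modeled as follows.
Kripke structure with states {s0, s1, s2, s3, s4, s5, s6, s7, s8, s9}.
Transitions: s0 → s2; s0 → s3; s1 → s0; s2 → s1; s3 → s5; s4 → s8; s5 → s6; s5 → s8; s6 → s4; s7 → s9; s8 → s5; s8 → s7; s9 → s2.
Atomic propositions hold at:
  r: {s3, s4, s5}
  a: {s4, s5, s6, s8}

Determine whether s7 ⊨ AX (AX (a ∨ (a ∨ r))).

Sat(a ∨ r) = {s3, s4, s5, s6, s8}
Sat(a ∨ (a ∨ r)) = {s3, s4, s5, s6, s8}
Sat(AX (a ∨ (a ∨ r))) = {s : every successor in {s3, s4, s5, s6, s8}} = {s3, s4, s5, s6}
Sat(AX (AX (a ∨ (a ∨ r)))) = {s : every successor in {s3, s4, s5, s6}} = {s3, s6}
s7 ∉ Sat(AX (AX (a ∨ (a ∨ r)))) = {s3, s6}, so the formula does not hold at s7.

No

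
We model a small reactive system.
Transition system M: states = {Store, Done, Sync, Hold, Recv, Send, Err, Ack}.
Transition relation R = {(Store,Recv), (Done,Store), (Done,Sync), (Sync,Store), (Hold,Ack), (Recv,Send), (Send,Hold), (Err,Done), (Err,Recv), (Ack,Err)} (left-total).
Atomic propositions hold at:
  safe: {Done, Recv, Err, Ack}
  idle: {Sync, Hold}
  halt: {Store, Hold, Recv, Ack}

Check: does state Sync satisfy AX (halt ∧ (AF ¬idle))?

Sat(¬idle) = {Store, Done, Recv, Send, Err, Ack}
AF ¬idle: least fixpoint, start Z0 = {Store, Done, Recv, Send, Err, Ack}, add states with every successor in Z. Z1 = {Store, Done, Sync, Hold, Recv, Send, Err, Ack}; fixed.
Sat(AF ¬idle) = {Store, Done, Sync, Hold, Recv, Send, Err, Ack}
Sat(halt ∧ (AF ¬idle)) = {Store, Hold, Recv, Ack}
Sat(AX (halt ∧ (AF ¬idle))) = {s : every successor in {Store, Hold, Recv, Ack}} = {Store, Sync, Hold, Send}
Sync ∈ Sat(AX (halt ∧ (AF ¬idle))) = {Store, Sync, Hold, Send}, so the formula holds at Sync.

Yes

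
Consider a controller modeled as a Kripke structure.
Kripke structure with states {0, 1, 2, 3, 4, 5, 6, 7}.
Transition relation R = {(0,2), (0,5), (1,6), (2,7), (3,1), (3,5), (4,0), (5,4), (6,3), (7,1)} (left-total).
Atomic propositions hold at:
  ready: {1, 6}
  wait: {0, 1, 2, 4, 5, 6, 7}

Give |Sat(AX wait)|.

Sat(AX wait) = {s : every successor in {0, 1, 2, 4, 5, 6, 7}} = {0, 1, 2, 3, 4, 5, 7}
|Sat(AX wait)| = |{0, 1, 2, 3, 4, 5, 7}| = 7.

7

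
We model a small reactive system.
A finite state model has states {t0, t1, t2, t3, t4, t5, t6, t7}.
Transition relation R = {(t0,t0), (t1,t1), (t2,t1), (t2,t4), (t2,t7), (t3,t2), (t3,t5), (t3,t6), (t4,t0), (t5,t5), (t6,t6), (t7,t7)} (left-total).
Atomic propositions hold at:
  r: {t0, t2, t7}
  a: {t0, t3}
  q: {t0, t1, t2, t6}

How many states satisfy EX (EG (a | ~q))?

Sat(~q) = {t3, t4, t5, t7}
Sat(a | ~q) = {t0, t3, t4, t5, t7}
EG (a | ~q): greatest fixpoint, start Z0 = {t0, t3, t4, t5, t7}, keep only states in Sat with some successor in Z. Already a fixed point.
Sat(EG (a | ~q)) = {t0, t3, t4, t5, t7}
Sat(EX (EG (a | ~q))) = {s : some successor in {t0, t3, t4, t5, t7}} = {t0, t2, t3, t4, t5, t7}
|Sat(EX (EG (a | ~q)))| = |{t0, t2, t3, t4, t5, t7}| = 6.

6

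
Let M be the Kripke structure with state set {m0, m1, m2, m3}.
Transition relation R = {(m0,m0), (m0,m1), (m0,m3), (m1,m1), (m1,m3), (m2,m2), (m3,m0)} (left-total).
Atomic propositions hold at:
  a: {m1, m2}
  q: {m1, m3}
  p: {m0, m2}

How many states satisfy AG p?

AG p: greatest fixpoint, start Z0 = {m0, m2}, keep only states in Sat with every successor in Z. Z1 = {m2}; fixed.
Sat(AG p) = {m2}
|Sat(AG p)| = |{m2}| = 1.

1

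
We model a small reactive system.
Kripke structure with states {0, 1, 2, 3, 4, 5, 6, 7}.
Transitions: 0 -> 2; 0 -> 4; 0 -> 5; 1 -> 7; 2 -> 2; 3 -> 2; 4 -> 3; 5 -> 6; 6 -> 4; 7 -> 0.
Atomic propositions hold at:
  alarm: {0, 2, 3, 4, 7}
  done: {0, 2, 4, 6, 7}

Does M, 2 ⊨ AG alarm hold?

AG alarm: greatest fixpoint, start Z0 = {0, 2, 3, 4, 7}, keep only states in Sat with every successor in Z. Z1 = {2, 3, 4, 7}; Z2 = {2, 3, 4}; fixed.
Sat(AG alarm) = {2, 3, 4}
2 ∈ Sat(AG alarm) = {2, 3, 4}, so the formula holds at 2.

Yes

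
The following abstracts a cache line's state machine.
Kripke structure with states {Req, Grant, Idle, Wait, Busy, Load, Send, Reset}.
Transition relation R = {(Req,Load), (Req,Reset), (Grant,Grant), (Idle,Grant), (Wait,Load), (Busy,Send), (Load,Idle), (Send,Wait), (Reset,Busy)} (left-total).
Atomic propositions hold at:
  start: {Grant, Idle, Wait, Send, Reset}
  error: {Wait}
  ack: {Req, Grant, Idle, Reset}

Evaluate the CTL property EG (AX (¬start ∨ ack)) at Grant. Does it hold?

Sat(¬start) = {Req, Busy, Load}
Sat(¬start ∨ ack) = {Req, Grant, Idle, Busy, Load, Reset}
Sat(AX (¬start ∨ ack)) = {s : every successor in {Req, Grant, Idle, Busy, Load, Reset}} = {Req, Grant, Idle, Wait, Load, Reset}
EG (AX (¬start ∨ ack)): greatest fixpoint, start Z0 = {Req, Grant, Idle, Wait, Load, Reset}, keep only states in Sat with some successor in Z. Z1 = {Req, Grant, Idle, Wait, Load}; fixed.
Sat(EG (AX (¬start ∨ ack))) = {Req, Grant, Idle, Wait, Load}
Grant ∈ Sat(EG (AX (¬start ∨ ack))) = {Req, Grant, Idle, Wait, Load}, so the formula holds at Grant.

Yes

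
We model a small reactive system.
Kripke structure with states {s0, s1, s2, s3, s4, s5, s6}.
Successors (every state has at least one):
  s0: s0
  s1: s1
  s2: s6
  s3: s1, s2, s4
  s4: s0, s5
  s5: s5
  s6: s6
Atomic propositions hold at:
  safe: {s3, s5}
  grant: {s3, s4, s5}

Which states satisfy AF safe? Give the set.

AF safe: least fixpoint, start Z0 = {s3, s5}, add states with every successor in Z. Already a fixed point.
Sat(AF safe) = {s3, s5}

{s3, s5}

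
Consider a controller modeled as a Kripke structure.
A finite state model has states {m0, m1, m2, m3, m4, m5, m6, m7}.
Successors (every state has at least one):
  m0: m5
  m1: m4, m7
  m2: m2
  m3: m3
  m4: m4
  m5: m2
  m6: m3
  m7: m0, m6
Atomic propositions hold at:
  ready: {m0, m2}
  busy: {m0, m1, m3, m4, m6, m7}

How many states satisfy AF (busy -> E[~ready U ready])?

5

Sat(~ready) = {m1, m3, m4, m5, m6, m7}
E[~ready U ready]: least fixpoint, start Z0 = Sat(ready) = {m0, m2}, add states in Sat(~ready) with some successor in Z. Z1 = {m0, m2, m5, m7}; Z2 = {m0, m1, m2, m5, m7}; fixed.
Sat(E[~ready U ready]) = {m0, m1, m2, m5, m7}
Sat(busy -> E[~ready U ready]) = {m0, m1, m2, m5, m7}
AF (busy -> E[~ready U ready]): least fixpoint, start Z0 = {m0, m1, m2, m5, m7}, add states with every successor in Z. Already a fixed point.
Sat(AF (busy -> E[~ready U ready])) = {m0, m1, m2, m5, m7}
|Sat(AF (busy -> E[~ready U ready]))| = |{m0, m1, m2, m5, m7}| = 5.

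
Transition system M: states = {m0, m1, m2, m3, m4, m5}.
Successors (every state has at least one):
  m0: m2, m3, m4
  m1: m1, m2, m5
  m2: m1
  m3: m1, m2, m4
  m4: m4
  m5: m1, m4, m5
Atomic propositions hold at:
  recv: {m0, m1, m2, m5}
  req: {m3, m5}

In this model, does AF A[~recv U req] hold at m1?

Sat(~recv) = {m3, m4}
A[~recv U req]: least fixpoint, start Z0 = Sat(req) = {m3, m5}, add states in Sat(~recv) with every successor in Z. Already a fixed point.
Sat(A[~recv U req]) = {m3, m5}
AF A[~recv U req]: least fixpoint, start Z0 = {m3, m5}, add states with every successor in Z. Already a fixed point.
Sat(AF A[~recv U req]) = {m3, m5}
m1 ∉ Sat(AF A[~recv U req]) = {m3, m5}, so the formula does not hold at m1.

No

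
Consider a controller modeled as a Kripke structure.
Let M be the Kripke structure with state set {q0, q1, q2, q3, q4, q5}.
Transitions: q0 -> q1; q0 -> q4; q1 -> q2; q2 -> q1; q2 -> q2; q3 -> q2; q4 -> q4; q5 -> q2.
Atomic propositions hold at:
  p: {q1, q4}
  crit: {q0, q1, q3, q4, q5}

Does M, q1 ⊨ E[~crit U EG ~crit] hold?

Sat(~crit) = {q2}
EG ~crit: greatest fixpoint, start Z0 = {q2}, keep only states in Sat with some successor in Z. Already a fixed point.
Sat(EG ~crit) = {q2}
E[~crit U EG ~crit]: least fixpoint, start Z0 = Sat(EG ~crit) = {q2}, add states in Sat(~crit) with some successor in Z. Already a fixed point.
Sat(E[~crit U EG ~crit]) = {q2}
q1 ∉ Sat(E[~crit U EG ~crit]) = {q2}, so the formula does not hold at q1.

No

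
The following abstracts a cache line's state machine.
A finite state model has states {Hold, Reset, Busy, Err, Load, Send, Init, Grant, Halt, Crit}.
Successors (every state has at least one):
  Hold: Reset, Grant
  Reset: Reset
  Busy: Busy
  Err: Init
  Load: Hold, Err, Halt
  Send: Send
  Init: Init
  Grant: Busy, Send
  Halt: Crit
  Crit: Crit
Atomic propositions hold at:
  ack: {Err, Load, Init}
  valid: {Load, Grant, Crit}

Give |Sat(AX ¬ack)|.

Sat(¬ack) = {Hold, Reset, Busy, Send, Grant, Halt, Crit}
Sat(AX ¬ack) = {s : every successor in {Hold, Reset, Busy, Send, Grant, Halt, Crit}} = {Hold, Reset, Busy, Send, Grant, Halt, Crit}
|Sat(AX ¬ack)| = |{Hold, Reset, Busy, Send, Grant, Halt, Crit}| = 7.

7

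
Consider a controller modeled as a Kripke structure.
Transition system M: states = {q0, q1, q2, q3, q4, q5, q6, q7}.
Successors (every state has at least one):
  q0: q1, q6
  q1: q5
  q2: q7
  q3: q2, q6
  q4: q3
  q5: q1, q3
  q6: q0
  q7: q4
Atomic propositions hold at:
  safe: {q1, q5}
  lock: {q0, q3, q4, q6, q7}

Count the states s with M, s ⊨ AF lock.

AF lock: least fixpoint, start Z0 = {q0, q3, q4, q6, q7}, add states with every successor in Z. Z1 = {q0, q2, q3, q4, q6, q7}; fixed.
Sat(AF lock) = {q0, q2, q3, q4, q6, q7}
|Sat(AF lock)| = |{q0, q2, q3, q4, q6, q7}| = 6.

6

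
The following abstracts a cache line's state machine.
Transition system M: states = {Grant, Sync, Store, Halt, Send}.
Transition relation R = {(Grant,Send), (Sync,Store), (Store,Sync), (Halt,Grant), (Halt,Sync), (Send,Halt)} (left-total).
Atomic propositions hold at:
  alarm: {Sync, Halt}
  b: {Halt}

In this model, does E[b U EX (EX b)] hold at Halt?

Sat(EX b) = {s : some successor in {Halt}} = {Send}
Sat(EX (EX b)) = {s : some successor in {Send}} = {Grant}
E[b U EX (EX b)]: least fixpoint, start Z0 = Sat(EX (EX b)) = {Grant}, add states in Sat(b) with some successor in Z. Z1 = {Grant, Halt}; fixed.
Sat(E[b U EX (EX b)]) = {Grant, Halt}
Halt ∈ Sat(E[b U EX (EX b)]) = {Grant, Halt}, so the formula holds at Halt.

Yes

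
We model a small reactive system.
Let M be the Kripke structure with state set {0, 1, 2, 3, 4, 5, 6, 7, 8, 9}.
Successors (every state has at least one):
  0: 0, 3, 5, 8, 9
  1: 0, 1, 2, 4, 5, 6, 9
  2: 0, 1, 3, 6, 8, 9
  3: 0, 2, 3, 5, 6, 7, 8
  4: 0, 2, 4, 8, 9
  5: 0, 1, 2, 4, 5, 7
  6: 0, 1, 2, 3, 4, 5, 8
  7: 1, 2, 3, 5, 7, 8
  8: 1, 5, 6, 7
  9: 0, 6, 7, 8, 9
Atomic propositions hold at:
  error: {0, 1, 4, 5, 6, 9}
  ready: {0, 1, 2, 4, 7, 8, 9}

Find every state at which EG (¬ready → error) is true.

{0, 1, 2, 4, 5, 6, 7, 8, 9}

Sat(¬ready) = {3, 5, 6}
Sat(¬ready → error) = {0, 1, 2, 4, 5, 6, 7, 8, 9}
EG (¬ready → error): greatest fixpoint, start Z0 = {0, 1, 2, 4, 5, 6, 7, 8, 9}, keep only states in Sat with some successor in Z. Already a fixed point.
Sat(EG (¬ready → error)) = {0, 1, 2, 4, 5, 6, 7, 8, 9}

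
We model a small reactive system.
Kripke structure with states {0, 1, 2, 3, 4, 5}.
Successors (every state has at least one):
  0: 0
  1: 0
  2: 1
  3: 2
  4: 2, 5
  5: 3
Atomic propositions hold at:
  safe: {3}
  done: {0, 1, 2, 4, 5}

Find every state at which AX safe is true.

{5}

Sat(AX safe) = {s : every successor in {3}} = {5}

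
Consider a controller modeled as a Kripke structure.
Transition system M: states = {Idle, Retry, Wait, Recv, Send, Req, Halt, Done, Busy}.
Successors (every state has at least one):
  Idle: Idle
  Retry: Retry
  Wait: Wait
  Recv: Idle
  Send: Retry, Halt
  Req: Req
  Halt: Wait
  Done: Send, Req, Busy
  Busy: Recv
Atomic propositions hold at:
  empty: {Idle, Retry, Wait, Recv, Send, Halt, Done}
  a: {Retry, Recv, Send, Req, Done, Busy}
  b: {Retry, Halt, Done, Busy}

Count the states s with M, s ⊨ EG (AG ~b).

4

Sat(~b) = {Idle, Wait, Recv, Send, Req}
AG ~b: greatest fixpoint, start Z0 = {Idle, Wait, Recv, Send, Req}, keep only states in Sat with every successor in Z. Z1 = {Idle, Wait, Recv, Req}; fixed.
Sat(AG ~b) = {Idle, Wait, Recv, Req}
EG (AG ~b): greatest fixpoint, start Z0 = {Idle, Wait, Recv, Req}, keep only states in Sat with some successor in Z. Already a fixed point.
Sat(EG (AG ~b)) = {Idle, Wait, Recv, Req}
|Sat(EG (AG ~b))| = |{Idle, Wait, Recv, Req}| = 4.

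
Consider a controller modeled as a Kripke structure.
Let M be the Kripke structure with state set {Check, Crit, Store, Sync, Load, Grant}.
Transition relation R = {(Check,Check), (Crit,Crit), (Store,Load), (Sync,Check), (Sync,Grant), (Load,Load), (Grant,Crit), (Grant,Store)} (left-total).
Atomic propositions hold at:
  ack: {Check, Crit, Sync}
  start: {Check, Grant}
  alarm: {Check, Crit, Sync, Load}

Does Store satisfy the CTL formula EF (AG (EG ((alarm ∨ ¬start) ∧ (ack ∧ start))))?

No

Sat(¬start) = {Crit, Store, Sync, Load}
Sat(alarm ∨ ¬start) = {Check, Crit, Store, Sync, Load}
Sat(ack ∧ start) = {Check}
Sat((alarm ∨ ¬start) ∧ (ack ∧ start)) = {Check}
EG ((alarm ∨ ¬start) ∧ (ack ∧ start)): greatest fixpoint, start Z0 = {Check}, keep only states in Sat with some successor in Z. Already a fixed point.
Sat(EG ((alarm ∨ ¬start) ∧ (ack ∧ start))) = {Check}
AG (EG ((alarm ∨ ¬start) ∧ (ack ∧ start))): greatest fixpoint, start Z0 = {Check}, keep only states in Sat with every successor in Z. Already a fixed point.
Sat(AG (EG ((alarm ∨ ¬start) ∧ (ack ∧ start)))) = {Check}
EF (AG (EG ((alarm ∨ ¬start) ∧ (ack ∧ start)))): least fixpoint, start Z0 = {Check}, add states with some successor in Z. Z1 = {Check, Sync}; fixed.
Sat(EF (AG (EG ((alarm ∨ ¬start) ∧ (ack ∧ start))))) = {Check, Sync}
Store ∉ Sat(EF (AG (EG ((alarm ∨ ¬start) ∧ (ack ∧ start))))) = {Check, Sync}, so the formula does not hold at Store.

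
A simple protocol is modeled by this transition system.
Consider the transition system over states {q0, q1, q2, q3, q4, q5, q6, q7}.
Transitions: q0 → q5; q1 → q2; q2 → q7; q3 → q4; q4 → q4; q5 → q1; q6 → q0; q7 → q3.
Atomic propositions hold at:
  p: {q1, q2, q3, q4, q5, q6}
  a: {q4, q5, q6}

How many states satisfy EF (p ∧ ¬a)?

Sat(¬a) = {q0, q1, q2, q3, q7}
Sat(p ∧ ¬a) = {q1, q2, q3}
EF (p ∧ ¬a): least fixpoint, start Z0 = {q1, q2, q3}, add states with some successor in Z. Z1 = {q1, q2, q3, q5, q7}; Z2 = {q0, q1, q2, q3, q5, q7}; Z3 = {q0, q1, q2, q3, q5, q6, q7}; fixed.
Sat(EF (p ∧ ¬a)) = {q0, q1, q2, q3, q5, q6, q7}
|Sat(EF (p ∧ ¬a))| = |{q0, q1, q2, q3, q5, q6, q7}| = 7.

7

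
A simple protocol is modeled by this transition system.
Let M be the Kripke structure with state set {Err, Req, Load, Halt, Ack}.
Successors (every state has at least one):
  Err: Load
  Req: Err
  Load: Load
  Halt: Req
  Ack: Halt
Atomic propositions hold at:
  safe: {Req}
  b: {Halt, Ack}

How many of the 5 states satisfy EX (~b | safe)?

4

Sat(~b) = {Err, Req, Load}
Sat(~b | safe) = {Err, Req, Load}
Sat(EX (~b | safe)) = {s : some successor in {Err, Req, Load}} = {Err, Req, Load, Halt}
|Sat(EX (~b | safe))| = |{Err, Req, Load, Halt}| = 4.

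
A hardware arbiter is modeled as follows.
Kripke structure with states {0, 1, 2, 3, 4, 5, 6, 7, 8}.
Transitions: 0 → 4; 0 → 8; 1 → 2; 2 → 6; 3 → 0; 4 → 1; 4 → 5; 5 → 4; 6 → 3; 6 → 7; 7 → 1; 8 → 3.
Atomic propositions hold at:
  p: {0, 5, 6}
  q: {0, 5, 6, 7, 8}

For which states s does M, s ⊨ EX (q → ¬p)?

Sat(¬p) = {1, 2, 3, 4, 7, 8}
Sat(q → ¬p) = {1, 2, 3, 4, 7, 8}
Sat(EX (q → ¬p)) = {s : some successor in {1, 2, 3, 4, 7, 8}} = {0, 1, 4, 5, 6, 7, 8}

{0, 1, 4, 5, 6, 7, 8}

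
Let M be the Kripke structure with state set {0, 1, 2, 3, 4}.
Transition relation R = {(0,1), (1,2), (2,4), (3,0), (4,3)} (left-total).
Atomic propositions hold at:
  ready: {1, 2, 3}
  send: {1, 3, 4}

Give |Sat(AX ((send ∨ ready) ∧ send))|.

Sat(send ∨ ready) = {1, 2, 3, 4}
Sat((send ∨ ready) ∧ send) = {1, 3, 4}
Sat(AX ((send ∨ ready) ∧ send)) = {s : every successor in {1, 3, 4}} = {0, 2, 4}
|Sat(AX ((send ∨ ready) ∧ send))| = |{0, 2, 4}| = 3.

3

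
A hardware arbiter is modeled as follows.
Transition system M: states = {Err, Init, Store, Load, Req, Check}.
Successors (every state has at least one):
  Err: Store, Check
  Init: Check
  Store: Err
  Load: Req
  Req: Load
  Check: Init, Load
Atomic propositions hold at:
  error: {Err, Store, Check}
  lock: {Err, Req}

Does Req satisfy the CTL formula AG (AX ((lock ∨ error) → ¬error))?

Sat(lock ∨ error) = {Err, Store, Req, Check}
Sat(¬error) = {Init, Load, Req}
Sat((lock ∨ error) → ¬error) = {Init, Load, Req}
Sat(AX ((lock ∨ error) → ¬error)) = {s : every successor in {Init, Load, Req}} = {Load, Req, Check}
AG (AX ((lock ∨ error) → ¬error)): greatest fixpoint, start Z0 = {Load, Req, Check}, keep only states in Sat with every successor in Z. Z1 = {Load, Req}; fixed.
Sat(AG (AX ((lock ∨ error) → ¬error))) = {Load, Req}
Req ∈ Sat(AG (AX ((lock ∨ error) → ¬error))) = {Load, Req}, so the formula holds at Req.

Yes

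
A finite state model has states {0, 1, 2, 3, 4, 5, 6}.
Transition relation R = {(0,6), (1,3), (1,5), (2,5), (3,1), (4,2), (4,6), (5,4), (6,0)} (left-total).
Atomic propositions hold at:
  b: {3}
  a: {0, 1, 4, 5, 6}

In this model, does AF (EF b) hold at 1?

EF b: least fixpoint, start Z0 = {3}, add states with some successor in Z. Z1 = {1, 3}; fixed.
Sat(EF b) = {1, 3}
AF (EF b): least fixpoint, start Z0 = {1, 3}, add states with every successor in Z. Already a fixed point.
Sat(AF (EF b)) = {1, 3}
1 ∈ Sat(AF (EF b)) = {1, 3}, so the formula holds at 1.

Yes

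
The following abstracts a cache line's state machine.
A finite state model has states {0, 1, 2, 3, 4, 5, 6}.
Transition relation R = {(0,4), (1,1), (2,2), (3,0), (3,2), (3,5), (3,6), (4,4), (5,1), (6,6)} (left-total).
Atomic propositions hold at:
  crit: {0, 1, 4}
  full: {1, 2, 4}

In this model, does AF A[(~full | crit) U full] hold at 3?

No

Sat(~full) = {0, 3, 5, 6}
Sat(~full | crit) = {0, 1, 3, 4, 5, 6}
A[(~full | crit) U full]: least fixpoint, start Z0 = Sat(full) = {1, 2, 4}, add states in Sat(~full | crit) with every successor in Z. Z1 = {0, 1, 2, 4, 5}; fixed.
Sat(A[(~full | crit) U full]) = {0, 1, 2, 4, 5}
AF A[(~full | crit) U full]: least fixpoint, start Z0 = {0, 1, 2, 4, 5}, add states with every successor in Z. Already a fixed point.
Sat(AF A[(~full | crit) U full]) = {0, 1, 2, 4, 5}
3 ∉ Sat(AF A[(~full | crit) U full]) = {0, 1, 2, 4, 5}, so the formula does not hold at 3.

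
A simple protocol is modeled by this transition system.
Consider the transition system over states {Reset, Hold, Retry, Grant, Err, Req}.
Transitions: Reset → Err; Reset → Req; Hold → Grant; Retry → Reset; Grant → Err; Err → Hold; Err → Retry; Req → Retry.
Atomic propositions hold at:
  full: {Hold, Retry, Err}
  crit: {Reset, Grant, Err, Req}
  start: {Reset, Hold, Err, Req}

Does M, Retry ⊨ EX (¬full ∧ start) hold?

Sat(¬full) = {Reset, Grant, Req}
Sat(¬full ∧ start) = {Reset, Req}
Sat(EX (¬full ∧ start)) = {s : some successor in {Reset, Req}} = {Reset, Retry}
Retry ∈ Sat(EX (¬full ∧ start)) = {Reset, Retry}, so the formula holds at Retry.

Yes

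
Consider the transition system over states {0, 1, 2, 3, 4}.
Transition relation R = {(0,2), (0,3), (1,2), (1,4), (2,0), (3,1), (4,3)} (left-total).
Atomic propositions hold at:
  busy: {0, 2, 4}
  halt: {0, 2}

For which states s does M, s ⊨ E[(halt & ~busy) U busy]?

{0, 2, 4}

Sat(~busy) = {1, 3}
Sat(halt & ~busy) = ∅
E[(halt & ~busy) U busy]: least fixpoint, start Z0 = Sat(busy) = {0, 2, 4}, add states in Sat(halt & ~busy) with some successor in Z. Already a fixed point.
Sat(E[(halt & ~busy) U busy]) = {0, 2, 4}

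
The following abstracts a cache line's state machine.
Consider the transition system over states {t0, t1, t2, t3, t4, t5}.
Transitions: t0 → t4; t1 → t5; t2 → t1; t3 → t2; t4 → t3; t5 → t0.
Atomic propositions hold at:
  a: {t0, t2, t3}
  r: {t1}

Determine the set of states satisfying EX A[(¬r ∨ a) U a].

Sat(¬r) = {t0, t2, t3, t4, t5}
Sat(¬r ∨ a) = {t0, t2, t3, t4, t5}
A[(¬r ∨ a) U a]: least fixpoint, start Z0 = Sat(a) = {t0, t2, t3}, add states in Sat(¬r ∨ a) with every successor in Z. Z1 = {t0, t2, t3, t4, t5}; fixed.
Sat(A[(¬r ∨ a) U a]) = {t0, t2, t3, t4, t5}
Sat(EX A[(¬r ∨ a) U a]) = {s : some successor in {t0, t2, t3, t4, t5}} = {t0, t1, t3, t4, t5}

{t0, t1, t3, t4, t5}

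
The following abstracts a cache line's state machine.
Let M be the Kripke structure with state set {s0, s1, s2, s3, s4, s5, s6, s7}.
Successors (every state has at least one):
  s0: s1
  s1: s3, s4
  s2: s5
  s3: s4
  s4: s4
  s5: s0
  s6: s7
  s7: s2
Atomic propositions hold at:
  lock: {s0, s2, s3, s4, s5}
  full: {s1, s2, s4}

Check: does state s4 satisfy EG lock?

EG lock: greatest fixpoint, start Z0 = {s0, s2, s3, s4, s5}, keep only states in Sat with some successor in Z. Z1 = {s2, s3, s4, s5}; Z2 = {s2, s3, s4}; Z3 = {s3, s4}; fixed.
Sat(EG lock) = {s3, s4}
s4 ∈ Sat(EG lock) = {s3, s4}, so the formula holds at s4.

Yes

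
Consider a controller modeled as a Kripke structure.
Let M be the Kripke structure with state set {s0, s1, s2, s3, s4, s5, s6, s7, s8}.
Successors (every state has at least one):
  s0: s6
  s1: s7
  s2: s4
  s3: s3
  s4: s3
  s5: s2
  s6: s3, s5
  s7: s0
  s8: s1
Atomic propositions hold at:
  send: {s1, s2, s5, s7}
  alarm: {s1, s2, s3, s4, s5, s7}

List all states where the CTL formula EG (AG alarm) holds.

{s2, s3, s4, s5}

AG alarm: greatest fixpoint, start Z0 = {s1, s2, s3, s4, s5, s7}, keep only states in Sat with every successor in Z. Z1 = {s1, s2, s3, s4, s5}; Z2 = {s2, s3, s4, s5}; fixed.
Sat(AG alarm) = {s2, s3, s4, s5}
EG (AG alarm): greatest fixpoint, start Z0 = {s2, s3, s4, s5}, keep only states in Sat with some successor in Z. Already a fixed point.
Sat(EG (AG alarm)) = {s2, s3, s4, s5}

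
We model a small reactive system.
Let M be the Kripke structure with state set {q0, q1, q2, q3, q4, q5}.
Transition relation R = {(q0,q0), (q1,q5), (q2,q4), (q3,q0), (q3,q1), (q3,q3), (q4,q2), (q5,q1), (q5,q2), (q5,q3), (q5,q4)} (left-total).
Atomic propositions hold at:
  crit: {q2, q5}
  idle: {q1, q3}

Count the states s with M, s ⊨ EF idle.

3

EF idle: least fixpoint, start Z0 = {q1, q3}, add states with some successor in Z. Z1 = {q1, q3, q5}; fixed.
Sat(EF idle) = {q1, q3, q5}
|Sat(EF idle)| = |{q1, q3, q5}| = 3.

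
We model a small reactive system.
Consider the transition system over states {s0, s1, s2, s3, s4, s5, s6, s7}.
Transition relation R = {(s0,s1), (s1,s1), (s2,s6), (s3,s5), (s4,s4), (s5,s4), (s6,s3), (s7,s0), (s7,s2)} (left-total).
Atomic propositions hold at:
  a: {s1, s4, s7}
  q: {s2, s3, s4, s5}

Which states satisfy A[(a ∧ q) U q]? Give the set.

Sat(a ∧ q) = {s4}
A[(a ∧ q) U q]: least fixpoint, start Z0 = Sat(q) = {s2, s3, s4, s5}, add states in Sat(a ∧ q) with every successor in Z. Already a fixed point.
Sat(A[(a ∧ q) U q]) = {s2, s3, s4, s5}

{s2, s3, s4, s5}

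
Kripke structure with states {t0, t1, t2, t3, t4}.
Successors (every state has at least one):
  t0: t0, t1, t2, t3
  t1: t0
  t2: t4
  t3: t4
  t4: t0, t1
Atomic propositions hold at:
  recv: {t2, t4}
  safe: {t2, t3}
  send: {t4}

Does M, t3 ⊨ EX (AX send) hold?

No

Sat(AX send) = {s : every successor in {t4}} = {t2, t3}
Sat(EX (AX send)) = {s : some successor in {t2, t3}} = {t0}
t3 ∉ Sat(EX (AX send)) = {t0}, so the formula does not hold at t3.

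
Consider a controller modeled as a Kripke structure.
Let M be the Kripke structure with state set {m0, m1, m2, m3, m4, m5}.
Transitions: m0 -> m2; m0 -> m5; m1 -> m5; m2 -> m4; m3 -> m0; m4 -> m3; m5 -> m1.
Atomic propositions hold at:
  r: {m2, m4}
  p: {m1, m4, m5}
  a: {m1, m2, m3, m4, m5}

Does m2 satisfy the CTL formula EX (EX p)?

Sat(EX p) = {s : some successor in {m1, m4, m5}} = {m0, m1, m2, m5}
Sat(EX (EX p)) = {s : some successor in {m0, m1, m2, m5}} = {m0, m1, m3, m5}
m2 ∉ Sat(EX (EX p)) = {m0, m1, m3, m5}, so the formula does not hold at m2.

No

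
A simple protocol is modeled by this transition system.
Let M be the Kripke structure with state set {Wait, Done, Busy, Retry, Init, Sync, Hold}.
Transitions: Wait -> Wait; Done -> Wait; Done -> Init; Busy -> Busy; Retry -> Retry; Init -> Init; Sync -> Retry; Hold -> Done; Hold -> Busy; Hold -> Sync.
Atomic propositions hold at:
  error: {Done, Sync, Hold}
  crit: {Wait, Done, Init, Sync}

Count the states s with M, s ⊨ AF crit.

4

AF crit: least fixpoint, start Z0 = {Wait, Done, Init, Sync}, add states with every successor in Z. Already a fixed point.
Sat(AF crit) = {Wait, Done, Init, Sync}
|Sat(AF crit)| = |{Wait, Done, Init, Sync}| = 4.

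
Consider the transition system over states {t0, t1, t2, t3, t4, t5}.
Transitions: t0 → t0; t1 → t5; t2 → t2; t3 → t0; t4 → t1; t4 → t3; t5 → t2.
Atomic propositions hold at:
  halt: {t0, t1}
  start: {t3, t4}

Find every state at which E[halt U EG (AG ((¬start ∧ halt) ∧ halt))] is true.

{t0}

Sat(¬start) = {t0, t1, t2, t5}
Sat(¬start ∧ halt) = {t0, t1}
Sat((¬start ∧ halt) ∧ halt) = {t0, t1}
AG ((¬start ∧ halt) ∧ halt): greatest fixpoint, start Z0 = {t0, t1}, keep only states in Sat with every successor in Z. Z1 = {t0}; fixed.
Sat(AG ((¬start ∧ halt) ∧ halt)) = {t0}
EG (AG ((¬start ∧ halt) ∧ halt)): greatest fixpoint, start Z0 = {t0}, keep only states in Sat with some successor in Z. Already a fixed point.
Sat(EG (AG ((¬start ∧ halt) ∧ halt))) = {t0}
E[halt U EG (AG ((¬start ∧ halt) ∧ halt))]: least fixpoint, start Z0 = Sat(EG (AG ((¬start ∧ halt) ∧ halt))) = {t0}, add states in Sat(halt) with some successor in Z. Already a fixed point.
Sat(E[halt U EG (AG ((¬start ∧ halt) ∧ halt))]) = {t0}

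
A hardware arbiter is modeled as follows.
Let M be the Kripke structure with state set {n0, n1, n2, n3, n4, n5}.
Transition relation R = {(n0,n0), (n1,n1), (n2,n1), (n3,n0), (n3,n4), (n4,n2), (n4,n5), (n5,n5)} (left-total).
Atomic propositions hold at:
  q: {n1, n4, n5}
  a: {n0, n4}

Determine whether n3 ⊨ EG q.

No

EG q: greatest fixpoint, start Z0 = {n1, n4, n5}, keep only states in Sat with some successor in Z. Already a fixed point.
Sat(EG q) = {n1, n4, n5}
n3 ∉ Sat(EG q) = {n1, n4, n5}, so the formula does not hold at n3.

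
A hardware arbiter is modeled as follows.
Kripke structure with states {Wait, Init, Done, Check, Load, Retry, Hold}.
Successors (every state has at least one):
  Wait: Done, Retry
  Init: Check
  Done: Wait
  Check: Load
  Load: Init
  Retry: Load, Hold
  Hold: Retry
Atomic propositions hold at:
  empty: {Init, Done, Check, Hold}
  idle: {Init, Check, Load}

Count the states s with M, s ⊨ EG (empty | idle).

Sat(empty | idle) = {Init, Done, Check, Load, Hold}
EG (empty | idle): greatest fixpoint, start Z0 = {Init, Done, Check, Load, Hold}, keep only states in Sat with some successor in Z. Z1 = {Init, Check, Load}; fixed.
Sat(EG (empty | idle)) = {Init, Check, Load}
|Sat(EG (empty | idle))| = |{Init, Check, Load}| = 3.

3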